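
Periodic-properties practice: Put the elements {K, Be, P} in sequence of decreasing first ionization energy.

P, Be, K

Be is in period 2, group 2; P is in period 3, group 15; K is in period 4, group 1.
Across a period the outer electron is held more tightly (higher IE₁); down a group it sits in a higher shell, more shielded, and comes off more easily.
These span different periods and groups, so the two trends combine.
Be > K: relative to K, both the across-period and down-group shifts push Be's first ionization energy up.
P > Be: period and group pull opposite ways; the across-period shift dominates (1012 vs 900 kJ/mol).
Tabulated first ionization energy (kJ/mol): Be 900, P 1012, K 419.
So from highest to lowest: P > Be > K.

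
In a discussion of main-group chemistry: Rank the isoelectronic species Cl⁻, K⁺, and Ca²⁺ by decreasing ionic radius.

All of these have 18 electrons, so size is governed by nuclear charge alone: the more protons, the stronger the pull on the same electron cloud, and the smaller the ion.
Nuclear charges: Ca²⁺ (Z=20), K⁺ (Z=19), Cl⁻ (Z=17).
Largest to smallest: Cl⁻ > K⁺ > Ca²⁺.

Cl⁻, K⁺, Ca²⁺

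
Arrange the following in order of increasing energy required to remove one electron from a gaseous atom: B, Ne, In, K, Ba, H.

H is in period 1, group 1; B is in period 2, group 13; Ne is in period 2, group 18; K is in period 4, group 1; In is in period 5, group 13; Ba is in period 6, group 2.
First ionization energy rises across a period (greater Z_eff holds electrons more tightly) and falls down a group (valence electrons are farther from the nucleus).
Neither a single period nor a single group — weigh both effects.
Ba > K: the two effects oppose for this pair; the across-period effect wins (503 vs 419 kJ/mol).
In > Ba: relative to Ba, both the across-period and down-group shifts push In's first ionization energy up.
B > In: they share group 13; the group trend gives B the larger value.
H > B: period and group pull opposite ways; the down-group shift dominates (1312 vs 801 kJ/mol).
Ne > H: period and group pull opposite ways; the across-period shift dominates (2081 vs 1312 kJ/mol).
For reference (kJ/mol): H 1312, B 801, Ne 2081, K 419, In 558, Ba 503.
So from lowest to highest: K < Ba < In < B < H < Ne.

K < Ba < In < B < H < Ne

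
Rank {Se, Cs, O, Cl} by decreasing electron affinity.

O is in period 2, group 16; Cl is in period 3, group 17; Se is in period 4, group 16; Cs is in period 6, group 1.
Atoms with high Z_eff and room in the valence shell (especially the halogens) have the most exothermic electron affinities.
These span different periods and groups, so the two trends combine.
O > Cs: both effects reinforce here, so O is clearly the higher of the two.
Se > O: this pair runs against the simple trend — see the exception note.
Cl > Se: relative to Se, both the across-period and down-group shifts push Cl's electron affinity up.
Note the exception: Se has a higher electron affinity than O, contrary to the simple trend — O's compact 2p subshell gives strong electron–electron repulsion on the added electron.
Approximate values (kJ/mol): O 141, Cl 349, Se 195, Cs 46.
So from highest to lowest: Cl > Se > O > Cs.

Cl > Se > O > Cs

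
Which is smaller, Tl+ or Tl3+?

Both ions have Z = 81 protons, but Tl3+ has lost more electrons, so its remaining electrons feel a larger effective nuclear charge per electron and are pulled in more tightly.
Higher positive charge → smaller ion, so Tl+ > Tl3+.

Tl3+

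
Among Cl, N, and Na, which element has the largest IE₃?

Consider each +2 ion: Cl²⁺ still has 5 valence electrons; N²⁺ still has 3 valence electrons; Na²⁺ is already 1 electron into the core.
Core electrons are held far more tightly than valence electrons, so Na tops the IE_3 order.
Valence configurations: Cl²⁺ [Ne]3s²3p³, N²⁺ [He]2s²2p¹.
Tabulated IE_3 (kJ/mol): Cl 3822, N 4578, Na 6910.
Hence IE_3: Cl < N < Na.

Na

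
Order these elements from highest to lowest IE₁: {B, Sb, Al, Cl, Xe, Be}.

Cl > Xe > Be > Sb > B > Al

Be is in period 2, group 2; B is in period 2, group 13; Al is in period 3, group 13; Cl is in period 3, group 17; Sb is in period 5, group 15; Xe is in period 5, group 18.
Removing the outermost electron gets harder across a period and easier down a group.
Here both period and group differ, so the two effects have to be weighed against each other.
B > Al: B sits above Al in group 13, so the down-group effect alone puts B higher.
Sb > B: the two effects oppose for this pair; the across-period effect wins (831 vs 801 kJ/mol).
Be > Sb: period and group pull opposite ways; the down-group shift dominates (900 vs 831 kJ/mol).
Xe > Be: period and group pull opposite ways; the across-period shift dominates (1170 vs 900 kJ/mol).
Cl > Xe: the two effects oppose for this pair; the down-group effect wins (1251 vs 1170 kJ/mol).
Note the exception: Be has a higher first ionization energy than B, contrary to the simple trend — removing B's lone 2p electron is easier than breaking Be's filled 2s².
Approximate values (kJ/mol): Be 900, B 801, Al 578, Cl 1251, Sb 831, Xe 1170.
So from highest to lowest: Cl > Xe > Be > Sb > B > Al.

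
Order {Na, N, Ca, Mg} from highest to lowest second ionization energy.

Na > N > Mg > Ca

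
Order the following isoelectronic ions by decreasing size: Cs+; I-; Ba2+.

I- > Cs+ > Ba2+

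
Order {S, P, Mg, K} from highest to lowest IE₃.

Mg > K > S > P

IE_3 is the cost of taking one more electron from the +2 cation: S²⁺ still has 4 valence electrons; P²⁺ still has 3 valence electrons; Mg²⁺ is the bare [Ne] core; K²⁺ is already 1 electron into the core.
Breaking into a closed-shell core is much more expensive than removing a leftover valence electron — K and Mg have the largest IE_3 here.
Valence configurations: S²⁺ [Ne]3s²3p², P²⁺ [Ne]3s²3p¹.
Tabulated IE_3 (kJ/mol): S 3357, P 2914, Mg 7733, K 4420.
Hence IE_3: P < S < K < Mg.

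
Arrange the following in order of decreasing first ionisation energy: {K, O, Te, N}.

N > O > Te > K

N is in period 2, group 15; O is in period 2, group 16; K is in period 4, group 1; Te is in period 5, group 16.
Removing the outermost electron gets harder across a period and easier down a group.
Neither a single period nor a single group — weigh both effects.
Te > K: period and group pull opposite ways; the across-period shift dominates (869 vs 419 kJ/mol).
O > Te: they share group 16; the group trend gives O the larger value.
N > O: this pair runs against the simple trend — see the exception note.
Note the exception: N has a higher first ionization energy than O, contrary to the simple trend — pairing an electron in O's 2p⁴ costs repulsion energy, so O ionizes more easily than half-filled N (2p³).
Approximate values (kJ/mol): N 1402, O 1314, K 419, Te 869.
So from highest to lowest: N > O > Te > K.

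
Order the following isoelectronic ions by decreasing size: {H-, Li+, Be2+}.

All of these have 2 electrons, so size is governed by nuclear charge alone: the more protons, the stronger the pull on the same electron cloud, and the smaller the ion.
Nuclear charges: Be2+ (Z=4), Li+ (Z=3), H- (Z=1).
Largest to smallest: H- > Li+ > Be2+.

H-, Li+, Be2+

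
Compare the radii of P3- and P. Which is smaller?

P

Forming P3- adds 3 electrons to P. More electron–electron repulsion in the same shell, with unchanged nuclear charge, lets the cloud expand.
An anion is larger than its parent atom: P3- > P.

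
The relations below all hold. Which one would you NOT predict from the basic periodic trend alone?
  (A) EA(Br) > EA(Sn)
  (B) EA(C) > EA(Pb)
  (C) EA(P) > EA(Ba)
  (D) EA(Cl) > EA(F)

(D)

The general trend: electron affinity increases across a period and decreases down a group.
(A) Br (period 4, group 17) vs Sn (period 5, group 14): the stated order agrees with the simple trend.
(B) C (period 2, group 14) vs Pb (period 6, group 14): the stated order agrees with the simple trend.
(C) P (period 3, group 15) vs Ba (period 6, group 2): the stated order agrees with the simple trend.
(D) Cl (period 3, group 17) vs F (period 2, group 17): the stated order contradicts the simple trend.
The exception is (D): F's small 2p subshell makes the incoming electron feel strong e⁻–e⁻ repulsion, so Cl actually releases more energy on gaining an electron.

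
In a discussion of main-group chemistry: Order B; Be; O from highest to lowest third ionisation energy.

Be > O > B

Consider each +2 ion: B²⁺ still has 1 valence electron; Be²⁺ is the bare [He] core; O²⁺ still has 4 valence electrons.
Core electrons are held far more tightly than valence electrons, so Be tops the IE_3 order.
Valence configurations: B²⁺ [He]2s¹, O²⁺ [He]2s²2p².
Tabulated IE_3 (kJ/mol): B 3660, Be 14849, O 5300.
Overall IE_3 order: B < O < Be.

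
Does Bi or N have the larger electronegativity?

N

Atoms toward the upper right of the periodic table pull bonding electrons most strongly.
All are in group 15, so electronegativity increases up the group.
So N has the larger electronegativity (N > Bi).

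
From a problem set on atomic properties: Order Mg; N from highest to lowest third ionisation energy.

Mg > N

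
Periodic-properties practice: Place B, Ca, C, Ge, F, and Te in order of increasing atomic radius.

B is in period 2, group 13; C is in period 2, group 14; F is in period 2, group 17; Ca is in period 4, group 2; Ge is in period 4, group 14; Te is in period 5, group 16.
Moving right in a period, electrons are added to the same shell under a stronger nuclear pull, so atoms get smaller; moving down, a new shell is opened and atoms get larger.
Here both period and group differ, so the two effects have to be weighed against each other.
C > F: C lies to the left of F in period 2, so the across-period effect alone puts C larger.
B > C: B lies to the left of C in period 2, so the across-period effect alone puts B larger.
Ge > B: period and group pull opposite ways; the down-group shift dominates (121 vs 85 pm).
Te > Ge: period and group pull opposite ways; the down-group shift dominates (136 vs 121 pm).
Ca > Te: the two effects oppose for this pair; the across-period effect wins (171 vs 136 pm).
For reference (pm): B 85, C 75, F 64, Ca 171, Ge 121, Te 136.
So from smallest to largest: F < C < B < Ge < Te < Ca.

F, C, B, Ge, Te, Ca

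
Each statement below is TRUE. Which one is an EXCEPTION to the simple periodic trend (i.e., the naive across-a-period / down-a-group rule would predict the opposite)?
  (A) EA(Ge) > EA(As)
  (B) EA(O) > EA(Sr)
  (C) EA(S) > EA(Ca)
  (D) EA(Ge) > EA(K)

(A)

The general trend: electron affinity increases across a period and decreases down a group.
(A) Ge (period 4, group 14) vs As (period 4, group 15): the stated order contradicts the simple trend.
(B) O (period 2, group 16) vs Sr (period 5, group 2): the stated order agrees with the simple trend.
(C) S (period 3, group 16) vs Ca (period 4, group 2): the stated order agrees with the simple trend.
(D) Ge (period 4, group 14) vs K (period 4, group 1): the stated order agrees with the simple trend.
The exception is (A): adding an electron to As's half-filled 4p³ is unfavourable, so Ge (4p²) has the more exothermic EA.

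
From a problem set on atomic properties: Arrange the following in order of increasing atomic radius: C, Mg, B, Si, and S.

C < B < S < Si < Mg

Moving right in a period, electrons are added to the same shell under a stronger nuclear pull, so atoms get smaller; moving down, a new shell is opened and atoms get larger.
These span different periods and groups, so the two trends combine.
B > C: both are in period 2; the period trend gives B the larger value.
S > B: the two effects oppose for this pair; the down-group effect wins (103 vs 85 pm).
Si > S: Si lies to the left of S in period 3, so the across-period effect alone puts Si larger.
Mg > Si: Mg lies to the left of Si in period 3, so the across-period effect alone puts Mg larger.
Approximate values (pm): B 85, C 75, Mg 139, Si 116, S 103.
So from smallest to largest: C < B < S < Si < Mg.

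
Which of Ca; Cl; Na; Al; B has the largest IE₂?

The second ionization energy removes an electron from the +1 ion. For each element: Ca⁺ still has 1 valence electron; Cl⁺ still has 6 valence electrons; Na⁺ is the bare [Ne] core; Al⁺ still has 2 valence electrons; B⁺ still has 2 valence electrons.
Core electrons are held far more tightly than valence electrons, so Na tops the IE_2 order.
Valence configurations: Ca⁺ [Ar]4s¹, Cl⁺ [Ne]3s²3p⁴, Al⁺ [Ne]3s², B⁺ [He]2s².
Tabulated IE_2 (kJ/mol): Ca 1145, Cl 2298, Na 4562, Al 1817, B 2427.
So the second ionization energies run Ca < Al < Cl < B < Na.

Na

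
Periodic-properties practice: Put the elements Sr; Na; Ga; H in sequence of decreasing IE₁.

H is in period 1, group 1; Na is in period 3, group 1; Ga is in period 4, group 13; Sr is in period 5, group 2.
First ionization energy rises across a period (greater Z_eff holds electrons more tightly) and falls down a group (valence electrons are farther from the nucleus).
These span different periods and groups, so the two trends combine.
Sr > Na: the two effects oppose for this pair; the across-period effect wins (550 vs 496 kJ/mol).
Ga > Sr: relative to Sr, both the across-period and down-group shifts push Ga's first ionization energy up.
H > Ga: the two effects oppose for this pair; the down-group effect wins (1312 vs 579 kJ/mol).
For reference (kJ/mol): H 1312, Na 496, Ga 579, Sr 550.
So from highest to lowest: H > Ga > Sr > Na.

H > Ga > Sr > Na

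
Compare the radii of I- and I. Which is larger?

I-

Forming I- adds 1 electron to I. More electron–electron repulsion in the same shell, with unchanged nuclear charge, lets the cloud expand.
An anion is larger than its parent atom: I- > I.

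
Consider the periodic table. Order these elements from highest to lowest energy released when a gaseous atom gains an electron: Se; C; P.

C is in period 2, group 14; P is in period 3, group 15; Se is in period 4, group 16.
Atoms with high Z_eff and room in the valence shell (especially the halogens) have the most exothermic electron affinities.
A diagonal step moves right (one effect) and down (the opposite effect) at once.
C > P: period and group pull opposite ways; the down-group shift dominates (122 vs 72 kJ/mol).
Se > C: period and group pull opposite ways; the across-period shift dominates (195 vs 122 kJ/mol).
Tabulated electron affinity (kJ/mol): C 122, P 72, Se 195.
So from highest to lowest: Se > C > P.

Se > C > P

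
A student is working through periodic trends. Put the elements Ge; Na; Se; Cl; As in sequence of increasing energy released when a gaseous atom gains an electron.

Na is in period 3, group 1; Cl is in period 3, group 17; Ge is in period 4, group 14; As is in period 4, group 15; Se is in period 4, group 16.
EA tends to increase across a period and decrease down a group, though the pattern is less regular than for IE or radius.
Here both period and group differ, so the two effects have to be weighed against each other.
As > Na: period and group pull opposite ways; the across-period shift dominates (78 vs 53 kJ/mol).
Ge > As: this pair runs against the simple trend — see the exception note.
Se > Ge: Se lies to the right of Ge in period 4, so the across-period effect alone puts Se higher.
Cl > Se: relative to Se, both the across-period and down-group shifts push Cl's electron affinity up.
Note the exception: Ge has a higher electron affinity than As, contrary to the simple trend — adding an electron to As's half-filled 4p³ is unfavourable, so Ge (4p²) has the more exothermic EA.
Tabulated electron affinity (kJ/mol): Na 53, Cl 349, Ge 119, As 78, Se 195.
So from lowest to highest: Na < As < Ge < Se < Cl.

Na < As < Ge < Se < Cl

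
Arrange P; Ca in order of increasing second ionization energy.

Ca < P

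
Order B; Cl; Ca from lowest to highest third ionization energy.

B < Cl < Ca

IE_3 is the cost of taking one more electron from the +2 cation: B²⁺ still has 1 valence electron; Cl²⁺ still has 5 valence electrons; Ca²⁺ is the bare [Ar] core.
Breaking into a closed-shell core is much more expensive than removing a leftover valence electron — Ca has the largest IE_3 here.
Valence configurations: B²⁺ [He]2s¹, Cl²⁺ [Ne]3s²3p³.
Approximate IE_3 values (kJ/mol): B 3660, Cl 3822, Ca 4912.
Hence IE_3: B < Cl < Ca.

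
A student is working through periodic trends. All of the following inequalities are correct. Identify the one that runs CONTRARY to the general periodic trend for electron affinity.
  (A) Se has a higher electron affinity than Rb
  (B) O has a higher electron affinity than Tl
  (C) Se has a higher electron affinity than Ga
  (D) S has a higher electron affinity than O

(D)

The general trend: electron affinity increases across a period and decreases down a group.
(A) Se (period 4, group 16) vs Rb (period 5, group 1): the stated order agrees with the simple trend.
(B) O (period 2, group 16) vs Tl (period 6, group 13): the stated order agrees with the simple trend.
(C) Se (period 4, group 16) vs Ga (period 4, group 13): the stated order agrees with the simple trend.
(D) S (period 3, group 16) vs O (period 2, group 16): the stated order contradicts the simple trend.
The exception is (D): the compact 2p subshell of O repels the added electron more than S's larger 3p does.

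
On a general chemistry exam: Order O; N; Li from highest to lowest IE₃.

Consider each +2 ion: O²⁺ still has 4 valence electrons; N²⁺ still has 3 valence electrons; Li²⁺ is already 1 electron into the core.
Core electrons are held far more tightly than valence electrons, so Li tops the IE_3 order.
Valence configurations: O²⁺ [He]2s²2p², N²⁺ [He]2s²2p¹.
Approximate IE_3 values (kJ/mol): O 5300, N 4578, Li 11815.
So the third ionization energies run N < O < Li.

Li > O > N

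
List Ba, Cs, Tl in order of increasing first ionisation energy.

Cs is in period 6, group 1; Ba is in period 6, group 2; Tl is in period 6, group 13.
Across a period the outer electron is held more tightly (higher IE₁); down a group it sits in a higher shell, more shielded, and comes off more easily.
All lie in period 6, so first ionization energy increases left to right.
So from lowest to highest: Cs < Ba < Tl.

Cs < Ba < Tl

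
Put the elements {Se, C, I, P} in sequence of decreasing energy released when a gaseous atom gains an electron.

EA tends to increase across a period and decrease down a group, though the pattern is less regular than for IE or radius.
These sit on a diagonal, where the across-period and down-group effects partly cancel.
C > P: the two effects oppose for this pair; the down-group effect wins (122 vs 72 kJ/mol).
Se > C: period and group pull opposite ways; the across-period shift dominates (195 vs 122 kJ/mol).
I > Se: the two effects oppose for this pair; the across-period effect wins (295 vs 195 kJ/mol).
For reference (kJ/mol): C 122, P 72, Se 195, I 295.
So from highest to lowest: I > Se > C > P.

I > Se > C > P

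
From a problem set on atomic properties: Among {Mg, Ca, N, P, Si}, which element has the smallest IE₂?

Ca

IE_2 is the cost of taking one more electron from the +1 cation: Mg⁺ still has 1 valence electron; Ca⁺ still has 1 valence electron; N⁺ still has 4 valence electrons; P⁺ still has 4 valence electrons; Si⁺ still has 3 valence electrons.
All are still removing valence electrons, so compare the +1 ions as you would atoms: IE_2 generally rises across a period (higher Z_eff) and falls down a group (larger shell), subject to the usual subshell exceptions.
Valence configurations: Mg⁺ [Ne]3s¹, Ca⁺ [Ar]4s¹, N⁺ [He]2s²2p², P⁺ [Ne]3s²3p², Si⁺ [Ne]3s²3p¹.
The numbers (kJ/mol): Mg 1451, Ca 1145, N 2856, P 1907, Si 1577.
Hence IE_2: Ca < Mg < Si < P < N.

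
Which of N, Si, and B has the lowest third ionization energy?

After 2 electrons have been removed, what remains? N²⁺ still has 3 valence electrons; Si²⁺ still has 2 valence electrons; B²⁺ still has 1 valence electron.
All are still removing valence electrons, so compare the +2 ions as you would atoms: IE_3 generally rises across a period (higher Z_eff) and falls down a group (larger shell), subject to the usual subshell exceptions.
Valence configurations: N²⁺ [He]2s²2p¹, Si²⁺ [Ne]3s², B²⁺ [He]2s¹.
Tabulated IE_3 (kJ/mol): N 4578, Si 3232, B 3660.
So the third ionization energies run Si < B < N.

Si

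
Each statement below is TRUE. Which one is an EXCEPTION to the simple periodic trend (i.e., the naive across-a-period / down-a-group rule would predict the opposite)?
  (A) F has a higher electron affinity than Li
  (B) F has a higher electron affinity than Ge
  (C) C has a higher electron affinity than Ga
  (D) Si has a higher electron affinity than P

The general trend: electron affinity increases across a period and decreases down a group.
(A) F (period 2, group 17) vs Li (period 2, group 1): the stated order agrees with the simple trend.
(B) F (period 2, group 17) vs Ge (period 4, group 14): the stated order agrees with the simple trend.
(C) C (period 2, group 14) vs Ga (period 4, group 13): the stated order agrees with the simple trend.
(D) Si (period 3, group 14) vs P (period 3, group 15): the stated order contradicts the simple trend.
The exception is (D): adding an electron to P's half-filled 3p³ is unfavourable, so Si (3p²) has the more exothermic EA.

(D)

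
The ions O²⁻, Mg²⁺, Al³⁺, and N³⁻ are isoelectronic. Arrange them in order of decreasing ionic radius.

All of these have 10 electrons, so size is governed by nuclear charge alone: the more protons, the stronger the pull on the same electron cloud, and the smaller the ion.
Nuclear charges: Al³⁺ (Z=13), Mg²⁺ (Z=12), O²⁻ (Z=8), N³⁻ (Z=7).
Largest to smallest: N³⁻ > O²⁻ > Mg²⁺ > Al³⁺.

N³⁻ > O²⁻ > Mg²⁺ > Al³⁺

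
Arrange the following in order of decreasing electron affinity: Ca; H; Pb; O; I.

I > O > H > Pb > Ca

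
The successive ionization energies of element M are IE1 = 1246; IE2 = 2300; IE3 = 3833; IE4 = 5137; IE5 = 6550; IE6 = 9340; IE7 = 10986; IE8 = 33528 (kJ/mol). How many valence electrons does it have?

7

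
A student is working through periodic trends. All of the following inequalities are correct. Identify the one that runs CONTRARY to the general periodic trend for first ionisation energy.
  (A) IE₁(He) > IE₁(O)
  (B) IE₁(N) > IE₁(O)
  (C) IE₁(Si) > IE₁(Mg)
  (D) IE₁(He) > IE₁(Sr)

The general trend: first ionisation energy increases across a period and decreases down a group.
(A) He (period 1, group 18) vs O (period 2, group 16): the stated order agrees with the simple trend.
(B) N (period 2, group 15) vs O (period 2, group 16): the stated order contradicts the simple trend.
(C) Si (period 3, group 14) vs Mg (period 3, group 2): the stated order agrees with the simple trend.
(D) He (period 1, group 18) vs Sr (period 5, group 2): the stated order agrees with the simple trend.
The exception is (B): pairing an electron in O's 2p⁴ costs repulsion energy, so O ionizes more easily than half-filled N (2p³).

(B)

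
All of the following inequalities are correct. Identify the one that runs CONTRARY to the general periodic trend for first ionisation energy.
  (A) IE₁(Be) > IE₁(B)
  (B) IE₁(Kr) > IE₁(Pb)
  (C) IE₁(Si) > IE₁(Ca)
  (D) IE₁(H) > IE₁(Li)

(A)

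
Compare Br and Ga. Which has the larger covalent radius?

Ga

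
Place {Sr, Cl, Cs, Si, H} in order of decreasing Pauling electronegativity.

Electronegativity increases across a period and decreases down a group, tracking effective nuclear charge and atomic size.
Here both period and group differ, so the two effects have to be weighed against each other.
Sr > Cs: relative to Cs, both the across-period and down-group shifts push Sr's electronegativity up.
Si > Sr: both effects reinforce here, so Si is clearly the higher of the two.
H > Si: the two effects oppose for this pair; the down-group effect wins (2.20 vs 1.90).
Cl > H: period and group pull opposite ways; the across-period shift dominates (3.16 vs 2.20).
Tabulated electronegativity (Pauling): H 2.20, Si 1.90, Cl 3.16, Sr 0.95, Cs 0.79.
So from highest to lowest: Cl > H > Si > Sr > Cs.

Cl > H > Si > Sr > Cs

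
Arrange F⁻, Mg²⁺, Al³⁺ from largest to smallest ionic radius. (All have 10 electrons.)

F⁻ > Mg²⁺ > Al³⁺

All of these have 10 electrons, so size is governed by nuclear charge alone: the more protons, the stronger the pull on the same electron cloud, and the smaller the ion.
Nuclear charges: Al³⁺ (Z=13), Mg²⁺ (Z=12), F⁻ (Z=9).
Largest to smallest: F⁻ > Mg²⁺ > Al³⁺.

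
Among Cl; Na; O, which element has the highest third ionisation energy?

Consider each +2 ion: Cl²⁺ still has 5 valence electrons; Na²⁺ is already 1 electron into the core; O²⁺ still has 4 valence electrons.
Pulling an electron out of a noble-gas core costs far more than removing a remaining valence electron, so Na sits at the high end of IE_3.
Valence configurations: Cl²⁺ [Ne]3s²3p³, O²⁺ [He]2s²2p².
The numbers (kJ/mol): Cl 3822, Na 6910, O 5300.
Putting it together, IE_3: Cl < O < Na.

Na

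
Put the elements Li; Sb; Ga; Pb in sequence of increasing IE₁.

Li, Ga, Pb, Sb

Li is in period 2, group 1; Ga is in period 4, group 13; Sb is in period 5, group 15; Pb is in period 6, group 14.
Removing the outermost electron gets harder across a period and easier down a group.
Neither a single period nor a single group — weigh both effects.
Ga > Li: period and group pull opposite ways; the across-period shift dominates (579 vs 520 kJ/mol).
Pb > Ga: the two effects oppose for this pair; the across-period effect wins (716 vs 579 kJ/mol).
Sb > Pb: relative to Pb, both the across-period and down-group shifts push Sb's first ionization energy up.
Approximate values (kJ/mol): Li 520, Ga 579, Sb 831, Pb 716.
So from lowest to highest: Li < Ga < Pb < Sb.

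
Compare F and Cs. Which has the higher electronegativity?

F

F is in period 2, group 17; Cs is in period 6, group 1.
Electronegativity increases across a period and decreases down a group, tracking effective nuclear charge and atomic size.
Here both period and group differ, so the two effects have to be weighed against each other.
F > Cs: relative to Cs, both the across-period and down-group shifts push F's electronegativity up.
Tabulated electronegativity (Pauling): F 3.98, Cs 0.79.
So F has the higher electronegativity (F > Cs).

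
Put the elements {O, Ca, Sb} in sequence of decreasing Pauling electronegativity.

O, Sb, Ca

O is in period 2, group 16; Ca is in period 4, group 2; Sb is in period 5, group 15.
Electronegativity increases across a period and decreases down a group, tracking effective nuclear charge and atomic size.
Here both period and group differ, so the two effects have to be weighed against each other.
Sb > Ca: the two effects oppose for this pair; the across-period effect wins (2.05 vs 1.00).
O > Sb: both effects reinforce here, so O is clearly the higher of the two.
Approximate values (Pauling): O 3.44, Ca 1.00, Sb 2.05.
So from highest to lowest: O > Sb > Ca.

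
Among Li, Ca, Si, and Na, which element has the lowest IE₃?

After 2 electrons have been removed, what remains? Li²⁺ is already 1 electron into the core; Ca²⁺ is the bare [Ar] core; Si²⁺ still has 2 valence electrons; Na²⁺ is already 1 electron into the core.
Core electrons are held far more tightly than valence electrons, so Ca, Na and Li top the IE_3 order.
Approximate IE_3 values (kJ/mol): Li 11815, Ca 4912, Si 3232, Na 6910.
Putting it together, IE_3: Si < Ca < Na < Li.

Si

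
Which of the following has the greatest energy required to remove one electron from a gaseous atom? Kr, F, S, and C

C is in period 2, group 14; F is in period 2, group 17; S is in period 3, group 16; Kr is in period 4, group 18.
Removing the outermost electron gets harder across a period and easier down a group.
These span different periods and groups, so the two trends combine.
C > S: period and group pull opposite ways; the down-group shift dominates (1086 vs 1000 kJ/mol).
Kr > C: the two effects oppose for this pair; the across-period effect wins (1351 vs 1086 kJ/mol).
F > Kr: the two effects oppose for this pair; the down-group effect wins (1681 vs 1351 kJ/mol).
For reference (kJ/mol): C 1086, F 1681, S 1000, Kr 1351.
The greatest energy required to remove one electron from a gaseous atom among these belongs to F.

F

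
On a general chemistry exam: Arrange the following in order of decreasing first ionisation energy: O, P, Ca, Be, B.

Be is in period 2, group 2; B is in period 2, group 13; O is in period 2, group 16; P is in period 3, group 15; Ca is in period 4, group 2.
Across a period the outer electron is held more tightly (higher IE₁); down a group it sits in a higher shell, more shielded, and comes off more easily.
Here both period and group differ, so the two effects have to be weighed against each other.
B > Ca: both effects reinforce here, so B is clearly the higher of the two.
Be > B: this pair runs against the simple trend — see the exception note.
P > Be: the two effects oppose for this pair; the across-period effect wins (1012 vs 900 kJ/mol).
O > P: both effects reinforce here, so O is clearly the higher of the two.
Note the exception: Be has a higher first ionization energy than B, contrary to the simple trend — removing B's lone 2p electron is easier than breaking Be's filled 2s².
Tabulated first ionization energy (kJ/mol): Be 900, B 801, O 1314, P 1012, Ca 590.
So from highest to lowest: O > P > Be > B > Ca.

O > P > Be > B > Ca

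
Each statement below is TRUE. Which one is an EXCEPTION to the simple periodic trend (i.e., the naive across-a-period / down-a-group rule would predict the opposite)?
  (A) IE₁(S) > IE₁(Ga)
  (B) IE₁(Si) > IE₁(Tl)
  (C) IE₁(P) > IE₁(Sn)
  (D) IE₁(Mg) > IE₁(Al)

(D)

The general trend: IE₁ increases across a period and decreases down a group.
(A) S (period 3, group 16) vs Ga (period 4, group 13): the stated order agrees with the simple trend.
(B) Si (period 3, group 14) vs Tl (period 6, group 13): the stated order agrees with the simple trend.
(C) P (period 3, group 15) vs Sn (period 5, group 14): the stated order agrees with the simple trend.
(D) Mg (period 3, group 2) vs Al (period 3, group 13): the stated order contradicts the simple trend.
The exception is (D): Al's single 3p electron is easier to remove than one from Mg's filled 3s².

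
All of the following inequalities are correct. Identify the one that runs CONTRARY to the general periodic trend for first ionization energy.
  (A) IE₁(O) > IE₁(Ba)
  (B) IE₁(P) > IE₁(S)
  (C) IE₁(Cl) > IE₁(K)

(B)

The general trend: first ionization energy increases across a period and decreases down a group.
(A) O (period 2, group 16) vs Ba (period 6, group 2): the stated order agrees with the simple trend.
(B) P (period 3, group 15) vs S (period 3, group 16): the stated order contradicts the simple trend.
(C) Cl (period 3, group 17) vs K (period 4, group 1): the stated order agrees with the simple trend.
The exception is (B): S (3p⁴) ionizes more easily than half-filled P (3p³) because the paired 3p electron in S is pushed out by e⁻–e⁻ repulsion.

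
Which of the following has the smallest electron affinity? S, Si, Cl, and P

Electron affinity generally becomes more exothermic across a period toward the halogens and less exothermic down a group.
All lie in period 3; the across-period trend (electron affinity increases left to right) applies, with the exception below.
Note the exception: Si has a higher electron affinity than P, contrary to the simple trend — adding an electron to P's half-filled 3p³ is unfavourable, so Si (3p²) has the more exothermic EA.
Tabulated electron affinity (kJ/mol): Si 134, P 72, S 200, Cl 349.
The smallest electron affinity among these belongs to P.

P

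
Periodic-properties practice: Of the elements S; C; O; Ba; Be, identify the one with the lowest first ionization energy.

Ba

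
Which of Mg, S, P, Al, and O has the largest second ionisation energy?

O

The second ionization energy removes an electron from the +1 ion. For each element: Mg⁺ still has 1 valence electron; S⁺ still has 5 valence electrons; P⁺ still has 4 valence electrons; Al⁺ still has 2 valence electrons; O⁺ still has 5 valence electrons.
All are still removing valence electrons, so compare the +1 ions as you would atoms: IE_2 generally rises across a period (higher Z_eff) and falls down a group (larger shell), subject to the usual subshell exceptions.
Valence configurations: Mg⁺ [Ne]3s¹, S⁺ [Ne]3s²3p³, P⁺ [Ne]3s²3p², Al⁺ [Ne]3s², O⁺ [He]2s²2p³.
Approximate IE_2 values (kJ/mol): Mg 1451, S 2252, P 1907, Al 1817, O 3388.
Putting it together, IE_2: Mg < Al < P < S < O.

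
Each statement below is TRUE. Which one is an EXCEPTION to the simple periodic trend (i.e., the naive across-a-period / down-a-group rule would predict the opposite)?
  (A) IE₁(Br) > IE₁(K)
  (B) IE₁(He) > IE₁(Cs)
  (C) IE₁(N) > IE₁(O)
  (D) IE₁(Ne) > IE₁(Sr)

(C)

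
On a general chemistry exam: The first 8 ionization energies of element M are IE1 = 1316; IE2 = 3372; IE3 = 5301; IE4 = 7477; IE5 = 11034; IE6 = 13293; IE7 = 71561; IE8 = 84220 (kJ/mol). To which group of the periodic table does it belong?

Look for the largest jump between consecutive ionization energies: IE7/IE6 ≈ 5.4, far larger than any earlier ratio.
That jump marks the point where a core electron is being removed. So the atom has 6 valence electrons.
A main-group element with 6 valence electrons is in group 16.

Group 16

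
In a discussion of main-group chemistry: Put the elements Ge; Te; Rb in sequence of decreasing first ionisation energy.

Te, Ge, Rb

First ionization energy rises across a period (greater Z_eff holds electrons more tightly) and falls down a group (valence electrons are farther from the nucleus).
Neither a single period nor a single group — weigh both effects.
Ge > Rb: relative to Rb, both the across-period and down-group shifts push Ge's first ionization energy up.
Te > Ge: period and group pull opposite ways; the across-period shift dominates (869 vs 762 kJ/mol).
For reference (kJ/mol): Ge 762, Rb 403, Te 869.
So from highest to lowest: Te > Ge > Rb.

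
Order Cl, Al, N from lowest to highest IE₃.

Al < Cl < N

IE_3 is the cost of taking one more electron from the +2 cation: Cl²⁺ still has 5 valence electrons; Al²⁺ still has 1 valence electron; N²⁺ still has 3 valence electrons.
All are still removing valence electrons, so compare the +2 ions as you would atoms: IE_3 generally rises across a period (higher Z_eff) and falls down a group (larger shell), subject to the usual subshell exceptions.
Valence configurations: Cl²⁺ [Ne]3s²3p³, Al²⁺ [Ne]3s¹, N²⁺ [He]2s²2p¹.
The numbers (kJ/mol): Cl 3822, Al 2745, N 4578.
So the third ionization energies run Al < Cl < N.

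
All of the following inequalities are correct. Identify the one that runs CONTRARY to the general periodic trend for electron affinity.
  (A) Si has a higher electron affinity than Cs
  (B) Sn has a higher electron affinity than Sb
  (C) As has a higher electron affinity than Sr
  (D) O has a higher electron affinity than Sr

(B)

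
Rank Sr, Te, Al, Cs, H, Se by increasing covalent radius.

H < Se < Al < Te < Sr < Cs

H is in period 1, group 1; Al is in period 3, group 13; Se is in period 4, group 16; Sr is in period 5, group 2; Te is in period 5, group 16; Cs is in period 6, group 1.
Moving right in a period, electrons are added to the same shell under a stronger nuclear pull, so atoms get smaller; moving down, a new shell is opened and atoms get larger.
Neither a single period nor a single group — weigh both effects.
Se > H: period and group pull opposite ways; the down-group shift dominates (116 vs 32 pm).
Al > Se: period and group pull opposite ways; the across-period shift dominates (126 vs 116 pm).
Te > Al: period and group pull opposite ways; the down-group shift dominates (136 vs 126 pm).
Sr > Te: both are in period 5; the period trend gives Sr the larger value.
Cs > Sr: both effects reinforce here, so Cs is clearly the larger of the two.
For reference (pm): H 32, Al 126, Se 116, Sr 185, Te 136, Cs 232.
So from smallest to largest: H < Se < Al < Te < Sr < Cs.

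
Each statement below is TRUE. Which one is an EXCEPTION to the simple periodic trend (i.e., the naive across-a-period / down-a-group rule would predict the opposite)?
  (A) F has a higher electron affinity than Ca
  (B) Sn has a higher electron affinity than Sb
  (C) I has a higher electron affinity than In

(B)

The general trend: electron affinity increases across a period and decreases down a group.
(A) F (period 2, group 17) vs Ca (period 4, group 2): the stated order agrees with the simple trend.
(B) Sn (period 5, group 14) vs Sb (period 5, group 15): the stated order contradicts the simple trend.
(C) I (period 5, group 17) vs In (period 5, group 13): the stated order agrees with the simple trend.
The exception is (B): adding an electron to Sb's half-filled 5p³ is unfavourable, so Sn has the more exothermic EA.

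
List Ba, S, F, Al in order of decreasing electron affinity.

F > S > Al > Ba

F is in period 2, group 17; Al is in period 3, group 13; S is in period 3, group 16; Ba is in period 6, group 2.
EA tends to increase across a period and decrease down a group, though the pattern is less regular than for IE or radius.
These span different periods and groups, so the two trends combine.
Al > Ba: relative to Ba, both the across-period and down-group shifts push Al's electron affinity up.
S > Al: both are in period 3; the period trend gives S the larger value.
F > S: relative to S, both the across-period and down-group shifts push F's electron affinity up.
Tabulated electron affinity (kJ/mol): F 328, Al 42, S 200, Ba 14.
So from highest to lowest: F > S > Al > Ba.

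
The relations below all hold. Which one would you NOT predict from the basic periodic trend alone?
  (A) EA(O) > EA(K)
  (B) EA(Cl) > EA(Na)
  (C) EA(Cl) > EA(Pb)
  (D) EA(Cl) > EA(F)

The general trend: electron affinity increases across a period and decreases down a group.
(A) O (period 2, group 16) vs K (period 4, group 1): the stated order agrees with the simple trend.
(B) Cl (period 3, group 17) vs Na (period 3, group 1): the stated order agrees with the simple trend.
(C) Cl (period 3, group 17) vs Pb (period 6, group 14): the stated order agrees with the simple trend.
(D) Cl (period 3, group 17) vs F (period 2, group 17): the stated order contradicts the simple trend.
The exception is (D): F's small 2p subshell makes the incoming electron feel strong e⁻–e⁻ repulsion, so Cl actually releases more energy on gaining an electron.

(D)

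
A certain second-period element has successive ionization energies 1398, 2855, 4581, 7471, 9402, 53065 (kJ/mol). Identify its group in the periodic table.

Look for the largest jump between consecutive ionization energies: IE6/IE5 ≈ 5.6, far larger than any earlier ratio.
That jump marks the point where a core electron is being removed. So the atom has 5 valence electrons.
A main-group element with 5 valence electrons is in group 15.

Group 15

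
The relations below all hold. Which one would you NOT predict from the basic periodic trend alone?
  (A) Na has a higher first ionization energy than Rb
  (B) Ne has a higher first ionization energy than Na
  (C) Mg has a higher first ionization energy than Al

(C)

The general trend: first ionization energy increases across a period and decreases down a group.
(A) Na (period 3, group 1) vs Rb (period 5, group 1): the stated order agrees with the simple trend.
(B) Ne (period 2, group 18) vs Na (period 3, group 1): the stated order agrees with the simple trend.
(C) Mg (period 3, group 2) vs Al (period 3, group 13): the stated order contradicts the simple trend.
The exception is (C): Al's single 3p electron is easier to remove than one from Mg's filled 3s².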